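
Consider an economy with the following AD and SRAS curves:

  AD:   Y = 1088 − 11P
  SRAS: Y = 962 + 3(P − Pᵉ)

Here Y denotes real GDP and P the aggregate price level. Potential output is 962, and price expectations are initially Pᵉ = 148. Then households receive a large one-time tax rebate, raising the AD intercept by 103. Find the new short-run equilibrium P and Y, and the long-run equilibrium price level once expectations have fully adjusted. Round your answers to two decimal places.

Short run: P = 48.07, Y = 662.21. Long run: P = 20.82.

AD shifts right: new AD is Y = 1191 − 11P. With Pᵉ = 148, SRAS is Y = 518 + 3P.
Short run: 1191 − 11P = 518 + 3P gives 673 = 14P, so P = 48.07 and Y = 1191 − 11P = 662.21.
Y = 662.21 is below potential 962; expectations adjust and SRAS shifts right until Y = 962.
Long run: on the new AD curve, 962 = 1191 − 11P gives P = 20.82.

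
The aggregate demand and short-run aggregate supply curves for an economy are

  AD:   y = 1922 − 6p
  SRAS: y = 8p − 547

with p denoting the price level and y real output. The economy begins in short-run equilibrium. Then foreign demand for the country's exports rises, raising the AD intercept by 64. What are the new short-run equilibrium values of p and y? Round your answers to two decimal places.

p = 180.93, y = 900.43

This is a positive demand shock: AD shifts right.
New AD: y = 1986 − 6p.
Set AD = SRAS: 1986 − 6p = 8p − 547, so 2533 = 14p and p = 180.93.
Substituting into AD, y = 900.43.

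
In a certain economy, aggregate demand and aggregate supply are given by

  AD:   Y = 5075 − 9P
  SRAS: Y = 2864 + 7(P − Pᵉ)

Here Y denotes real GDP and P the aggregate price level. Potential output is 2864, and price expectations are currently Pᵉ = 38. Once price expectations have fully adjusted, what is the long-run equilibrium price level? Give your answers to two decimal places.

Short run: with Pᵉ = 38, SRAS is Y = 2598 + 7P. Setting AD = SRAS gives 2477 = 16P, so P = 154.81 and Y = 5075 − 9P = 3681.69.
Output 3681.69 is above potential 2864, so over time expected prices rise and SRAS shifts left until Y returns to 2864.
Long run: Y = 2864 on the AD curve gives 2864 = 5075 − 9P, so P = 245.67.

Long-run P = 245.67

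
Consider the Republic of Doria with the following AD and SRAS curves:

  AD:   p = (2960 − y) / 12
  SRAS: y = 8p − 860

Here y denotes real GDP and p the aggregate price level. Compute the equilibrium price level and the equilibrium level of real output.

p = 191, y = 668

Rearrange AD to y = 2960 − 12p.
Set AD = SRAS: 2960 − 12p = 8p − 860, so 3820 = 20p and p = 191.
Then y = 2960 − 12·191 = 668.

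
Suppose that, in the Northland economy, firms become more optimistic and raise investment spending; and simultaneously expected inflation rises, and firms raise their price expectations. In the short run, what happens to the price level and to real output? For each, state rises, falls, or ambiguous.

Price level: rises; output: ambiguous

The first event is a positive demand shock: AD shifts right, which by itself pushes P up and Y up.
The second is an adverse supply shock: SRAS shifts left, which by itself pushes P up and Y down.
Both shocks push P up, so P rises. The two shocks push Y in opposite directions, so the effect on Y is ambiguous.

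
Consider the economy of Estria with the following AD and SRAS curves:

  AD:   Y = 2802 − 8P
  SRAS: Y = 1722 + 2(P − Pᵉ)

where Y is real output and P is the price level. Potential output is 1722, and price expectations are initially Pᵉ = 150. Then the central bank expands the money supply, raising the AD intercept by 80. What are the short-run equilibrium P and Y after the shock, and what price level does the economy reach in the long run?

Short run: P = 146, Y = 1714. Long run: P = 145.

AD shifts right: new AD is Y = 2882 − 8P. With Pᵉ = 150, SRAS is Y = 1422 + 2P.
Short run: 2882 − 8P = 1422 + 2P gives 1460 = 10P, so P = 146 and Y = 2882 − 8·146 = 1714.
Y = 1714 is below potential 1722; expectations adjust and SRAS shifts right until Y = 1722.
Long run: on the new AD curve, 1722 = 2882 − 8P gives P = 145.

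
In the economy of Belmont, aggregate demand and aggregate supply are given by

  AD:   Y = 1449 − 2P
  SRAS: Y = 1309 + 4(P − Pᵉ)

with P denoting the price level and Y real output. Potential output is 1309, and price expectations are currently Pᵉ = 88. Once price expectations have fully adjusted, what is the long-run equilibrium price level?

Short run: with Pᵉ = 88, SRAS is Y = 957 + 4P. Setting AD = SRAS gives 492 = 6P, so P = 82 and Y = 1449 − 2·82 = 1285.
Output 1285 is below potential 1309, so over time expected prices fall and SRAS shifts right until Y returns to 1309.
Long run: Y = 1309 on the AD curve gives 1309 = 1449 − 2P, so P = 70.

Long-run P = 70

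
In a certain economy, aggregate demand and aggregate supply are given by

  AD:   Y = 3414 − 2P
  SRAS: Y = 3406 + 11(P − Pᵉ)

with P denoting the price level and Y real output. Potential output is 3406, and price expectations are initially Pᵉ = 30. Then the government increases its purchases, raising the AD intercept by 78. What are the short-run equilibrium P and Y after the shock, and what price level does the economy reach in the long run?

Short run: P = 32, Y = 3428. Long run: P = 43.

AD shifts right: new AD is Y = 3492 − 2P. With Pᵉ = 30, SRAS is Y = 3076 + 11P.
Short run: 3492 − 2P = 3076 + 11P gives 416 = 13P, so P = 32 and Y = 3492 − 2·32 = 3428.
Y = 3428 is above potential 3406; expectations adjust and SRAS shifts left until Y = 3406.
Long run: on the new AD curve, 3406 = 3492 − 2P gives P = 43.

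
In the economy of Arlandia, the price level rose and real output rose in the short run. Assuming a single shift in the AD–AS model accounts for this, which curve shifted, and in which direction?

AD shifted right

P rose and Y rose. An AD shift moves P and Y in the same direction; an SRAS shift moves them in opposite directions.
Here P and Y moved in the same direction, so the AD curve shifted.
Since Y rose, AD shifted right.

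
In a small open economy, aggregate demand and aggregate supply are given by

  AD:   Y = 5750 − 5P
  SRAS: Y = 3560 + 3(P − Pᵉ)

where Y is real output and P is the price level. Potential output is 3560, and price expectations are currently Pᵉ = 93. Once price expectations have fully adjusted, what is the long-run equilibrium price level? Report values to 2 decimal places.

Long-run P = 438.00

Short run: with Pᵉ = 93, SRAS is Y = 3281 + 3P. Setting AD = SRAS gives 2469 = 8P, so P = 308.63 and Y = 5750 − 5P = 4206.88.
Output 4206.88 is above potential 3560, so over time expected prices rise and SRAS shifts left until Y returns to 3560.
Long run: Y = 3560 on the AD curve gives 3560 = 5750 − 5P, so P = 438.00.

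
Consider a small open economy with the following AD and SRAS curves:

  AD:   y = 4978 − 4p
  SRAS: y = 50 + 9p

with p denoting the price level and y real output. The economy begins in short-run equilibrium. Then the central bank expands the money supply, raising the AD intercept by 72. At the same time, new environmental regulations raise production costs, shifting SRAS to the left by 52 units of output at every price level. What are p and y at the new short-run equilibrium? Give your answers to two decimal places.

After both shocks: AD is y = 5050 − 4p and SRAS is y = 9p − 2.
Setting them equal: 5052 = 13p, so p = 388.62.
Substituting into AD, y = 3495.54.

p = 388.62, y = 3495.54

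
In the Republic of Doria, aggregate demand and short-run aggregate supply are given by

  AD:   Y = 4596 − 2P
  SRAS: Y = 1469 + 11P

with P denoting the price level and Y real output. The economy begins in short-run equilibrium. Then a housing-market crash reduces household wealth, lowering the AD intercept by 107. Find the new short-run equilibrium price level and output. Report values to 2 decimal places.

This is a negative demand shock: AD shifts left.
New AD: Y = 4489 − 2P.
Set AD = SRAS: 4489 − 2P = 1469 + 11P, so 3020 = 13P and P = 232.31.
Substituting into AD, Y = 4024.38.

P = 232.31, Y = 4024.38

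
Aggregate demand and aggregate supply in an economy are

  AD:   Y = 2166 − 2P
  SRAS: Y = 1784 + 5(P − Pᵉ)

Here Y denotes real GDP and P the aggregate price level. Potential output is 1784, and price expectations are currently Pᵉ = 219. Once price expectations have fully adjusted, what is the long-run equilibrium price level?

Short run: with Pᵉ = 219, SRAS is Y = 689 + 5P. Setting AD = SRAS gives 1477 = 7P, so P = 211 and Y = 2166 − 2·211 = 1744.
Output 1744 is below potential 1784, so over time expected prices fall and SRAS shifts right until Y returns to 1784.
Long run: Y = 1784 on the AD curve gives 1784 = 2166 − 2P, so P = 191.

Long-run P = 191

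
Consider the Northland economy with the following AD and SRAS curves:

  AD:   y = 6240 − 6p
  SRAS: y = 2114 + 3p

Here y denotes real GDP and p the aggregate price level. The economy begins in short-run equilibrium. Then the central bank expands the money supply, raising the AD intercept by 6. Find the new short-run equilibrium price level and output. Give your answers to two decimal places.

p = 459.11, y = 3491.33

This is a positive demand shock: AD shifts right.
New AD: y = 6246 − 6p.
Set AD = SRAS: 6246 − 6p = 2114 + 3p, so 4132 = 9p and p = 459.11.
Substituting into AD, y = 3491.33.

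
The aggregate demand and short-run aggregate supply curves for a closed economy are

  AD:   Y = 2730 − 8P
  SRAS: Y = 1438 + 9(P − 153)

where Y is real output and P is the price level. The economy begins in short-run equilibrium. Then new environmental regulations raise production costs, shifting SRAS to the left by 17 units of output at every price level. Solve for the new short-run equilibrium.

This is a negative supply shock: SRAS shifts left.
New SRAS: Y = 44 + 9P.
Set AD = SRAS: 2730 − 8P = 44 + 9P, so 2686 = 17P and P = 158.
Y = 2730 − 8·158 = 1466.

P = 158, Y = 1466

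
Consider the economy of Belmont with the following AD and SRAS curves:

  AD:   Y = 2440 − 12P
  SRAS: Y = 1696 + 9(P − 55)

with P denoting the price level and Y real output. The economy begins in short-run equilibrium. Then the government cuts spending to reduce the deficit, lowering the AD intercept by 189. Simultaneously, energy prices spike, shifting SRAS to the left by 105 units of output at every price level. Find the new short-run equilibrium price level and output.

After both shocks: AD is Y = 2251 − 12P and SRAS is Y = 1096 + 9P.
Setting them equal: 1155 = 21P, so P = 55.
Y = 2251 − 12·55 = 1591.

P = 55, Y = 1591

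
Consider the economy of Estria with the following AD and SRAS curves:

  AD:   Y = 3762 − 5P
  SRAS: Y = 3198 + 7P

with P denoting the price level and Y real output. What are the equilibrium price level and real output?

Set AD = SRAS: 3762 − 5P = 3198 + 7P, so 564 = 12P and P = 47.
Then Y = 3762 − 5·47 = 3527.

P = 47, Y = 3527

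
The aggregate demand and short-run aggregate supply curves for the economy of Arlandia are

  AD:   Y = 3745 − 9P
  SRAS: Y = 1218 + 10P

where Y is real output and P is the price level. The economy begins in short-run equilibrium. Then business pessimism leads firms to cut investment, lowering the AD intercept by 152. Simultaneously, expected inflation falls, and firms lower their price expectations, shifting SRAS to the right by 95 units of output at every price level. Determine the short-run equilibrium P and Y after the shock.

After both shocks: AD is Y = 3593 − 9P and SRAS is Y = 1313 + 10P.
Setting them equal: 2280 = 19P, so P = 120.
Y = 3593 − 9·120 = 2513.

P = 120, Y = 2513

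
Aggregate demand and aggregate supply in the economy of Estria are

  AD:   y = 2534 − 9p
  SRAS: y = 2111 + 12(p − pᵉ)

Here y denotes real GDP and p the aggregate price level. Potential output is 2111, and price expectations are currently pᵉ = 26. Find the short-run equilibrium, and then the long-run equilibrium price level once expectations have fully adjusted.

Short run: p = 35, y = 2219. Long run: p = 47.

Short run: with pᵉ = 26, SRAS is y = 1799 + 12p. Setting AD = SRAS gives 735 = 21p, so p = 35 and y = 2534 − 9·35 = 2219.
Output 2219 is above potential 2111, so over time expected prices rise and SRAS shifts left until y returns to 2111.
Long run: y = 2111 on the AD curve gives 2111 = 2534 − 9p, so p = 47.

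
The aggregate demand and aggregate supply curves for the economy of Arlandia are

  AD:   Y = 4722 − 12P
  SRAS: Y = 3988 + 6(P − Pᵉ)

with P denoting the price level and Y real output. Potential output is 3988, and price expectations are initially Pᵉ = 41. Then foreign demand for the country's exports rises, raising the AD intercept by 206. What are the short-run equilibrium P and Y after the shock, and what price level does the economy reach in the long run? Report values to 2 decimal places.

Short run: P = 65.89, Y = 4137.33. Long run: P = 78.33.

AD shifts right: new AD is Y = 4928 − 12P. With Pᵉ = 41, SRAS is Y = 3742 + 6P.
Short run: 4928 − 12P = 3742 + 6P gives 1186 = 18P, so P = 65.89 and Y = 4928 − 12P = 4137.33.
Y = 4137.33 is above potential 3988; expectations adjust and SRAS shifts left until Y = 3988.
Long run: on the new AD curve, 3988 = 4928 − 12P gives P = 78.33.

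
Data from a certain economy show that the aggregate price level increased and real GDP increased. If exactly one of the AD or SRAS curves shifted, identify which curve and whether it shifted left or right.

P rose and Y rose. An AD shift moves P and Y in the same direction; an SRAS shift moves them in opposite directions.
Here P and Y moved in the same direction, so the AD curve shifted.
Since Y rose, AD shifted right.

AD shifted right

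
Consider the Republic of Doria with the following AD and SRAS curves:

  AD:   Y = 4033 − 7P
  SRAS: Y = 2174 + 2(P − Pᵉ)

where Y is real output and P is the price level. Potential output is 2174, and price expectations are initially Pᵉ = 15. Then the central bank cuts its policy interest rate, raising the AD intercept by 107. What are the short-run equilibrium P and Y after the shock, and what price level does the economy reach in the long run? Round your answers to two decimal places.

AD shifts right: new AD is Y = 4140 − 7P. With Pᵉ = 15, SRAS is Y = 2144 + 2P.
Short run: 4140 − 7P = 2144 + 2P gives 1996 = 9P, so P = 221.78 and Y = 4140 − 7P = 2587.56.
Y = 2587.56 is above potential 2174; expectations adjust and SRAS shifts left until Y = 2174.
Long run: on the new AD curve, 2174 = 4140 − 7P gives P = 280.86.

Short run: P = 221.78, Y = 2587.56. Long run: P = 280.86.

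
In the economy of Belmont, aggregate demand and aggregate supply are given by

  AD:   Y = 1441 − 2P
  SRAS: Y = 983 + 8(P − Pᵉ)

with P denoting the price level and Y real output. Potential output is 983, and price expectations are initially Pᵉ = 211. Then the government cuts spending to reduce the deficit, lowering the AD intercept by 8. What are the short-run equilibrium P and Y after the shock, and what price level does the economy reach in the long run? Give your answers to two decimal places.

AD shifts left: new AD is Y = 1433 − 2P. With Pᵉ = 211, SRAS is Y = 8P − 705.
Short run: 1433 − 2P = 8P − 705 gives 2138 = 10P, so P = 213.80 and Y = 1433 − 2P = 1005.40.
Y = 1005.40 is above potential 983; expectations adjust and SRAS shifts left until Y = 983.
Long run: on the new AD curve, 983 = 1433 − 2P gives P = 225.00.

Short run: P = 213.80, Y = 1005.40. Long run: P = 225.00.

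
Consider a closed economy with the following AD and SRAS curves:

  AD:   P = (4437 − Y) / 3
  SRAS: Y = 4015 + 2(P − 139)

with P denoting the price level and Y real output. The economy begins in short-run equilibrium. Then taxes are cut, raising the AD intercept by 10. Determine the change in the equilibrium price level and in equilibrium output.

This is a positive demand shock: AD shifts right.
New AD: Y = 4447 − 3P.
SRAS can be written Y = 3737 + 2P.
Set AD = SRAS: 4447 − 3P = 3737 + 2P, so 710 = 5P and P = 142.
Y = 4447 − 3·142 = 4021.
Initially P = 140, Y = 4017, so ΔP = +2 and ΔY = +4.

ΔP = +2, ΔY = +4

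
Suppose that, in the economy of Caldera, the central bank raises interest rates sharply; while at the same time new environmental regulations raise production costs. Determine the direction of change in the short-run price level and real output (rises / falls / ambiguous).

Price level: ambiguous; output: falls

The first event is a negative demand shock: AD shifts left, which by itself pushes P down and Y down.
The second is an adverse supply shock: SRAS shifts left, which by itself pushes P up and Y down.
The two shocks push P in opposite directions, so the effect on P is ambiguous. Both shocks push Y down, so Y falls.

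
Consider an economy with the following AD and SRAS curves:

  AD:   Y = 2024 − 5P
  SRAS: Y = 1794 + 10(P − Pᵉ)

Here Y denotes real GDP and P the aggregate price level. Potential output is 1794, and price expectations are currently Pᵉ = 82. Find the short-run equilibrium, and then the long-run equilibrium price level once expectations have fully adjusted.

Short run: with Pᵉ = 82, SRAS is Y = 974 + 10P. Setting AD = SRAS gives 1050 = 15P, so P = 70 and Y = 2024 − 5·70 = 1674.
Output 1674 is below potential 1794, so over time expected prices fall and SRAS shifts right until Y returns to 1794.
Long run: Y = 1794 on the AD curve gives 1794 = 2024 − 5P, so P = 46.

Short run: P = 70, Y = 1674. Long run: P = 46.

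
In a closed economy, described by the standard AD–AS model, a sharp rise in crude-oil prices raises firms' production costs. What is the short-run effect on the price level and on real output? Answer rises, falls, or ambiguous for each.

Price level: rises; output: falls

This is an adverse supply shock: SRAS shifts left.
Moving along the downward-sloping AD curve, P rises and Y falls.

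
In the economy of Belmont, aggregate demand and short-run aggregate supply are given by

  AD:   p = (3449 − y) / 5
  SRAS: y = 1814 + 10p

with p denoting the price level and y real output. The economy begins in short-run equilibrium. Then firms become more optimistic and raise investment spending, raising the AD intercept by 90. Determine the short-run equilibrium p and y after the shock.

p = 115, y = 2964

This is a positive demand shock: AD shifts right.
New AD: y = 3539 − 5p.
Set AD = SRAS: 3539 − 5p = 1814 + 10p, so 1725 = 15p and p = 115.
y = 3539 − 5·115 = 2964.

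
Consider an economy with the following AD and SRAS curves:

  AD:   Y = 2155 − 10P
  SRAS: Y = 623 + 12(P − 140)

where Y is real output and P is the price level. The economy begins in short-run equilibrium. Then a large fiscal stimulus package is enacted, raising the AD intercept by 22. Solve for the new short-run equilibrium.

P = 147, Y = 707

This is a positive demand shock: AD shifts right.
New AD: Y = 2177 − 10P.
SRAS can be written Y = 12P − 1057.
Set AD = SRAS: 2177 − 10P = 12P − 1057, so 3234 = 22P and P = 147.
Y = 2177 − 10·147 = 707.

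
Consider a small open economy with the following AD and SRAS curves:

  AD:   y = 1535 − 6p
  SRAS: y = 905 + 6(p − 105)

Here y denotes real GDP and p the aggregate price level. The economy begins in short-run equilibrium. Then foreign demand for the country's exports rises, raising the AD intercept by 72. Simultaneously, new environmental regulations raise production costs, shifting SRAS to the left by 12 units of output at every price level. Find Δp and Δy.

Δp = +7, Δy = +30

After both shocks: AD is y = 1607 − 6p and SRAS is y = 263 + 6p.
Setting them equal: 1344 = 12p, so p = 112.
y = 1607 − 6·112 = 935.
Initially p = 105, y = 905, so Δp = +7 and Δy = +30.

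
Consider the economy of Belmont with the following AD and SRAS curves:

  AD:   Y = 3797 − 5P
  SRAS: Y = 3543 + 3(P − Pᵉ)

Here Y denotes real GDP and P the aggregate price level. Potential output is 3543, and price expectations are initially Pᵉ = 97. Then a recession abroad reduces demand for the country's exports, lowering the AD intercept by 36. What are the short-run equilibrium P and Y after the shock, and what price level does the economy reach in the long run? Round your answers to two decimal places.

AD shifts left: new AD is Y = 3761 − 5P. With Pᵉ = 97, SRAS is Y = 3252 + 3P.
Short run: 3761 − 5P = 3252 + 3P gives 509 = 8P, so P = 63.63 and Y = 3761 − 5P = 3442.88.
Y = 3442.88 is below potential 3543; expectations adjust and SRAS shifts right until Y = 3543.
Long run: on the new AD curve, 3543 = 3761 − 5P gives P = 43.60.

Short run: P = 63.63, Y = 3442.88. Long run: P = 43.60.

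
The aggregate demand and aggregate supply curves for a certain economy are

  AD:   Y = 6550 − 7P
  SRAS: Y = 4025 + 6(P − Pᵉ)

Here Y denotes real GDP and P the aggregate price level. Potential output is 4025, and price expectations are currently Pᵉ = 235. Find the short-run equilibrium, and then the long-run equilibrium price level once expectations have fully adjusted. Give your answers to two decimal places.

Short run: with Pᵉ = 235, SRAS is Y = 2615 + 6P. Setting AD = SRAS gives 3935 = 13P, so P = 302.69 and Y = 6550 − 7P = 4431.15.
Output 4431.15 is above potential 4025, so over time expected prices rise and SRAS shifts left until Y returns to 4025.
Long run: Y = 4025 on the AD curve gives 4025 = 6550 − 7P, so P = 360.71.

Short run: P = 302.69, Y = 4431.15. Long run: P = 360.71.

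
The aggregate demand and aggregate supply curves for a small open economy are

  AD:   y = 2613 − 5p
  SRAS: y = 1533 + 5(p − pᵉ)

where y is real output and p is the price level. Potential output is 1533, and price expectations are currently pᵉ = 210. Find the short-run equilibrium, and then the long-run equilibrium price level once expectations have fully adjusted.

Short run: with pᵉ = 210, SRAS is y = 483 + 5p. Setting AD = SRAS gives 2130 = 10p, so p = 213 and y = 2613 − 5·213 = 1548.
Output 1548 is above potential 1533, so over time expected prices rise and SRAS shifts left until y returns to 1533.
Long run: y = 1533 on the AD curve gives 1533 = 2613 − 5p, so p = 216.

Short run: p = 213, y = 1548. Long run: p = 216.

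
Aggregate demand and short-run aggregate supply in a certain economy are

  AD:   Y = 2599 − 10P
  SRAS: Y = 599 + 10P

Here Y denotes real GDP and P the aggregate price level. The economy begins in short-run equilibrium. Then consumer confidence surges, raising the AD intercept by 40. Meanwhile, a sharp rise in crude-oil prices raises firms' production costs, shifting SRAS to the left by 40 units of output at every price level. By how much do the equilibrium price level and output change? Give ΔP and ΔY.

ΔP = +4, ΔY = +0

After both shocks: AD is Y = 2639 − 10P and SRAS is Y = 559 + 10P.
Setting them equal: 2080 = 20P, so P = 104.
Y = 2639 − 10·104 = 1599.
Initially P = 100, Y = 1599, so ΔP = +4 and ΔY = +0.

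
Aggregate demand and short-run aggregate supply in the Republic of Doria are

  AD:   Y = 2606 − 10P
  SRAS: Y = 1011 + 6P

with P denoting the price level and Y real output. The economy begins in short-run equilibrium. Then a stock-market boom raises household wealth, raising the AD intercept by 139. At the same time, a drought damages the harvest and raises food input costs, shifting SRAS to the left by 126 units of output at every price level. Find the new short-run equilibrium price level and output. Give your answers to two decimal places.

P = 116.25, Y = 1582.50

After both shocks: AD is Y = 2745 − 10P and SRAS is Y = 885 + 6P.
Setting them equal: 1860 = 16P, so P = 116.25.
Substituting into AD, Y = 1582.50.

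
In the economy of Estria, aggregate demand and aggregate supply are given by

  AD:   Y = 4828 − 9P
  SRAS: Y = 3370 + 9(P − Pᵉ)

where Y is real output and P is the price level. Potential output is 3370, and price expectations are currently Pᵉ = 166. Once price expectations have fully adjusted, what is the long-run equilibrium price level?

Short run: with Pᵉ = 166, SRAS is Y = 1876 + 9P. Setting AD = SRAS gives 2952 = 18P, so P = 164 and Y = 4828 − 9·164 = 3352.
Output 3352 is below potential 3370, so over time expected prices fall and SRAS shifts right until Y returns to 3370.
Long run: Y = 3370 on the AD curve gives 3370 = 4828 − 9P, so P = 162.

Long-run P = 162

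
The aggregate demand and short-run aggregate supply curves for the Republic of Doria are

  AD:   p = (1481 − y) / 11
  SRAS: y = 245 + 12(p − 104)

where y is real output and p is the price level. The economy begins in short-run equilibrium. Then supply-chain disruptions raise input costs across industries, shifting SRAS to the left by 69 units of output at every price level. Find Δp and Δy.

This is a negative supply shock: SRAS shifts left.
New SRAS: y = 12p − 1072.
Set AD = SRAS: 1481 − 11p = 12p − 1072, so 2553 = 23p and p = 111.
y = 1481 − 11·111 = 260.
Initially p = 108, y = 293, so Δp = +3 and Δy = -33.

Δp = +3, Δy = -33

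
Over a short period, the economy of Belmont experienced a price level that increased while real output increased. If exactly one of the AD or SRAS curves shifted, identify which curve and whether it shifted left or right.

P rose and Y rose. An AD shift moves P and Y in the same direction; an SRAS shift moves them in opposite directions.
Here P and Y moved in the same direction, so the AD curve shifted.
Since Y rose, AD shifted right.

AD shifted right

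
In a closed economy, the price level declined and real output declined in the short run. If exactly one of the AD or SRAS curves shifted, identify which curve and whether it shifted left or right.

AD shifted left

P fell and Y fell. An AD shift moves P and Y in the same direction; an SRAS shift moves them in opposite directions.
Here P and Y moved in the same direction, so the AD curve shifted.
Since Y fell, AD shifted left.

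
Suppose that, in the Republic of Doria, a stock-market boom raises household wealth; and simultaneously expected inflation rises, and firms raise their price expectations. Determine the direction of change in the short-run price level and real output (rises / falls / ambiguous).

The first event is a positive demand shock: AD shifts right, which by itself pushes P up and Y up.
The second is an adverse supply shock: SRAS shifts left, which by itself pushes P up and Y down.
Both shocks push P up, so P rises. The two shocks push Y in opposite directions, so the effect on Y is ambiguous.

Price level: rises; output: ambiguous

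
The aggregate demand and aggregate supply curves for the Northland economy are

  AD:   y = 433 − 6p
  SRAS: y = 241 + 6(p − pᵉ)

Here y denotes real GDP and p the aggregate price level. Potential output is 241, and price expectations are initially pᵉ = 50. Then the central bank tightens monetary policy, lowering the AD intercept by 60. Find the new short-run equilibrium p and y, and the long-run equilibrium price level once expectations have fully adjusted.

Short run: p = 36, y = 157. Long run: p = 22.

AD shifts left: new AD is y = 373 − 6p. With pᵉ = 50, SRAS is y = 6p − 59.
Short run: 373 − 6p = 6p − 59 gives 432 = 12p, so p = 36 and y = 373 − 6·36 = 157.
y = 157 is below potential 241; expectations adjust and SRAS shifts right until y = 241.
Long run: on the new AD curve, 241 = 373 − 6p gives p = 22.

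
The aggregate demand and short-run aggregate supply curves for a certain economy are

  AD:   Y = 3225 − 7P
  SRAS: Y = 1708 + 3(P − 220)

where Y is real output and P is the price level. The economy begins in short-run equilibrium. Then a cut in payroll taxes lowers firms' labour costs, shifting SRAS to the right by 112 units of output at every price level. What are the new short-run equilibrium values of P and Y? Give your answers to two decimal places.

P = 206.50, Y = 1779.50

This is a positive supply shock: SRAS shifts right.
New SRAS: Y = 1160 + 3P.
Set AD = SRAS: 3225 − 7P = 1160 + 3P, so 2065 = 10P and P = 206.50.
Substituting into AD, Y = 1779.50.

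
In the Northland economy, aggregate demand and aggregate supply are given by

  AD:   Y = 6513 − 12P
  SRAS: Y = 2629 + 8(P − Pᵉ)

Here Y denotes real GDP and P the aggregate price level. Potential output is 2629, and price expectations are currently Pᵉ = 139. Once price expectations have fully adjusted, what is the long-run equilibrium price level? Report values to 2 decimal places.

Short run: with Pᵉ = 139, SRAS is Y = 1517 + 8P. Setting AD = SRAS gives 4996 = 20P, so P = 249.80 and Y = 6513 − 12P = 3515.40.
Output 3515.40 is above potential 2629, so over time expected prices rise and SRAS shifts left until Y returns to 2629.
Long run: Y = 2629 on the AD curve gives 2629 = 6513 − 12P, so P = 323.67.

Long-run P = 323.67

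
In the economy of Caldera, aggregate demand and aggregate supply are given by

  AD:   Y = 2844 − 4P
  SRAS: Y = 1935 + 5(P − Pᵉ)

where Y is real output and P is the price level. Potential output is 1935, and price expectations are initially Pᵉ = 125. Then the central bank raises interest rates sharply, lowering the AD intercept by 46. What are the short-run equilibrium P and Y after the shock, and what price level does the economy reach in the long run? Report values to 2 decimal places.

AD shifts left: new AD is Y = 2798 − 4P. With Pᵉ = 125, SRAS is Y = 1310 + 5P.
Short run: 2798 − 4P = 1310 + 5P gives 1488 = 9P, so P = 165.33 and Y = 2798 − 4P = 2136.67.
Y = 2136.67 is above potential 1935; expectations adjust and SRAS shifts left until Y = 1935.
Long run: on the new AD curve, 1935 = 2798 − 4P gives P = 215.75.

Short run: P = 165.33, Y = 2136.67. Long run: P = 215.75.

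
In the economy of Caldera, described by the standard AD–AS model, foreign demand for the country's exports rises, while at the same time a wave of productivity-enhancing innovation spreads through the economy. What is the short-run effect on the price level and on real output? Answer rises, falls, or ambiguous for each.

Price level: ambiguous; output: rises

The first event is a positive demand shock: AD shifts right, which by itself pushes P up and Y up.
The second is a favourable supply shock: SRAS shifts right, which by itself pushes P down and Y up.
The two shocks push P in opposite directions, so the effect on P is ambiguous. Both shocks push Y up, so Y rises.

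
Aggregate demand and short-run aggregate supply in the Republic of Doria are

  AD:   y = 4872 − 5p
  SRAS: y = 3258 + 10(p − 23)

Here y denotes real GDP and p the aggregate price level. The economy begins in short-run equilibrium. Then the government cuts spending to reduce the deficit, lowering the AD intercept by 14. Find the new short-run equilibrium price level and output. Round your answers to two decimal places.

This is a negative demand shock: AD shifts left.
New AD: y = 4858 − 5p.
SRAS can be written y = 3028 + 10p.
Set AD = SRAS: 4858 − 5p = 3028 + 10p, so 1830 = 15p and p = 122.00.
Substituting into AD, y = 4248.00.

p = 122.00, y = 4248.00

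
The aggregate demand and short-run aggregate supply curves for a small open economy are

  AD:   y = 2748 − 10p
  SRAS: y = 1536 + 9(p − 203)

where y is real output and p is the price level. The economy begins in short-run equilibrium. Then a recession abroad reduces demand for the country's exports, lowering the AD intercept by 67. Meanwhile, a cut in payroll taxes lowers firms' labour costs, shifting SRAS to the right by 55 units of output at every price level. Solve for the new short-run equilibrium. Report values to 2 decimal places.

p = 153.53, y = 1145.74

After both shocks: AD is y = 2681 − 10p and SRAS is y = 9p − 236.
Setting them equal: 2917 = 19p, so p = 153.53.
Substituting into AD, y = 1145.74.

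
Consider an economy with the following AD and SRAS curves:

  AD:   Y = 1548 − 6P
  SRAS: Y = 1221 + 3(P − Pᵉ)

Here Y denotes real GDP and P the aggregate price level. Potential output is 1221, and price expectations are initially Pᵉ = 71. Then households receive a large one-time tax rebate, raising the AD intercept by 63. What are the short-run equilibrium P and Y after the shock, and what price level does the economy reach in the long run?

AD shifts right: new AD is Y = 1611 − 6P. With Pᵉ = 71, SRAS is Y = 1008 + 3P.
Short run: 1611 − 6P = 1008 + 3P gives 603 = 9P, so P = 67 and Y = 1611 − 6·67 = 1209.
Y = 1209 is below potential 1221; expectations adjust and SRAS shifts right until Y = 1221.
Long run: on the new AD curve, 1221 = 1611 − 6P gives P = 65.

Short run: P = 67, Y = 1209. Long run: P = 65.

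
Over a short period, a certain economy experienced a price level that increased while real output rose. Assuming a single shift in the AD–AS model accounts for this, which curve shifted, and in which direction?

AD shifted right

P rose and Y rose. An AD shift moves P and Y in the same direction; an SRAS shift moves them in opposite directions.
Here P and Y moved in the same direction, so the AD curve shifted.
Since Y rose, AD shifted right.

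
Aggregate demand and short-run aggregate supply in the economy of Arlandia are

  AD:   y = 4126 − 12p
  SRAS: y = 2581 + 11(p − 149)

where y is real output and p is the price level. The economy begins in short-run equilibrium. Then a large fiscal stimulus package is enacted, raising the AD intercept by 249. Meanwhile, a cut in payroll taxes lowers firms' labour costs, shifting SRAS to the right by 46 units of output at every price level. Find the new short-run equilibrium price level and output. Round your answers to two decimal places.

After both shocks: AD is y = 4375 − 12p and SRAS is y = 988 + 11p.
Setting them equal: 3387 = 23p, so p = 147.26.
Substituting into AD, y = 2607.87.

p = 147.26, y = 2607.87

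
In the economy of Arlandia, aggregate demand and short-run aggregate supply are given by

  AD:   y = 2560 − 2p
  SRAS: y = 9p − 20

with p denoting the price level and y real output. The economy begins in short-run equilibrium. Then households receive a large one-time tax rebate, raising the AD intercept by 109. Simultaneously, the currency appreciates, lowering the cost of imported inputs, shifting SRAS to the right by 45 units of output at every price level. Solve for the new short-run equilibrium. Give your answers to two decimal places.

p = 240.36, y = 2188.27

After both shocks: AD is y = 2669 − 2p and SRAS is y = 25 + 9p.
Setting them equal: 2644 = 11p, so p = 240.36.
Substituting into AD, y = 2188.27.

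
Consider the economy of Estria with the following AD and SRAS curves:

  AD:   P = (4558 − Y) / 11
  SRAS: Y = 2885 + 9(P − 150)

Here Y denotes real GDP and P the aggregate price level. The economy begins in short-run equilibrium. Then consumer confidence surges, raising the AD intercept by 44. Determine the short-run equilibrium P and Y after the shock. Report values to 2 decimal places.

P = 153.35, Y = 2915.15

This is a positive demand shock: AD shifts right.
New AD: Y = 4602 − 11P.
SRAS can be written Y = 1535 + 9P.
Set AD = SRAS: 4602 − 11P = 1535 + 9P, so 3067 = 20P and P = 153.35.
Substituting into AD, Y = 2915.15.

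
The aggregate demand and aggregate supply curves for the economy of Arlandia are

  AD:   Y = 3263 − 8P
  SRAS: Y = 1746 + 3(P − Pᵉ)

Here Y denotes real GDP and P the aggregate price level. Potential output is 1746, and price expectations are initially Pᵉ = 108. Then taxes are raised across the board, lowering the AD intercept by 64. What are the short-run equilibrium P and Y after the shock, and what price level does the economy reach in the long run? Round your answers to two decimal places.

AD shifts left: new AD is Y = 3199 − 8P. With Pᵉ = 108, SRAS is Y = 1422 + 3P.
Short run: 3199 − 8P = 1422 + 3P gives 1777 = 11P, so P = 161.55 and Y = 3199 − 8P = 1906.64.
Y = 1906.64 is above potential 1746; expectations adjust and SRAS shifts left until Y = 1746.
Long run: on the new AD curve, 1746 = 3199 − 8P gives P = 181.63.

Short run: P = 161.55, Y = 1906.64. Long run: P = 181.63.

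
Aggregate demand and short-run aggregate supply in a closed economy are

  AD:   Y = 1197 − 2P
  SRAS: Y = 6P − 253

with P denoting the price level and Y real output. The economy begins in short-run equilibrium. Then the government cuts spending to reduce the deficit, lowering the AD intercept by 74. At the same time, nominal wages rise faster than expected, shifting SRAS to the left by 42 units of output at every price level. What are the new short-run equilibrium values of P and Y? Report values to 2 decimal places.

P = 177.25, Y = 768.50

After both shocks: AD is Y = 1123 − 2P and SRAS is Y = 6P − 295.
Setting them equal: 1418 = 8P, so P = 177.25.
Substituting into AD, Y = 768.50.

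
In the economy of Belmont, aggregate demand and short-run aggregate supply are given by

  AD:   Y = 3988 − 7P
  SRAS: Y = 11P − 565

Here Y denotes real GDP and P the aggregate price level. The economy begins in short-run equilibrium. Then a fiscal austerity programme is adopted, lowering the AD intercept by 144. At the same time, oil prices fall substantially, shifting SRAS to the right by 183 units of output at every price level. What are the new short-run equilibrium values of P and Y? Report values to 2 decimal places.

After both shocks: AD is Y = 3844 − 7P and SRAS is Y = 11P − 382.
Setting them equal: 4226 = 18P, so P = 234.78.
Substituting into AD, Y = 2200.56.

P = 234.78, Y = 2200.56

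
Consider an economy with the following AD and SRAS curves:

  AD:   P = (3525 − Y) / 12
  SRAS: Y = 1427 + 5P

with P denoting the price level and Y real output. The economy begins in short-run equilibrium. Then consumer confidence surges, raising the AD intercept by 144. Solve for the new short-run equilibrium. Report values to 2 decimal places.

This is a positive demand shock: AD shifts right.
New AD: Y = 3669 − 12P.
Set AD = SRAS: 3669 − 12P = 1427 + 5P, so 2242 = 17P and P = 131.88.
Substituting into AD, Y = 2086.41.

P = 131.88, Y = 2086.41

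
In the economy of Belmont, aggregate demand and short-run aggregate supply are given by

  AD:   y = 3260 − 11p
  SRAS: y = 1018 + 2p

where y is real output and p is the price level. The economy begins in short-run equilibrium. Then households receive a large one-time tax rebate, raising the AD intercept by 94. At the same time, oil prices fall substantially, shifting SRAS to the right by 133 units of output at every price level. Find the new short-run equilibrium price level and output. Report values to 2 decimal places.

p = 169.46, y = 1489.92

After both shocks: AD is y = 3354 − 11p and SRAS is y = 1151 + 2p.
Setting them equal: 2203 = 13p, so p = 169.46.
Substituting into AD, y = 1489.92.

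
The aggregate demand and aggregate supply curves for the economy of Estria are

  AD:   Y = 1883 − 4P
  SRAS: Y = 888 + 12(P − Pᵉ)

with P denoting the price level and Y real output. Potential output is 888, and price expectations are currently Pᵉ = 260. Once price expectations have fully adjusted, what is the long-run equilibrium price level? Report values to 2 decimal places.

Long-run P = 248.75

Short run: with Pᵉ = 260, SRAS is Y = 12P − 2232. Setting AD = SRAS gives 4115 = 16P, so P = 257.19 and Y = 1883 − 4P = 854.25.
Output 854.25 is below potential 888, so over time expected prices fall and SRAS shifts right until Y returns to 888.
Long run: Y = 888 on the AD curve gives 888 = 1883 − 4P, so P = 248.75.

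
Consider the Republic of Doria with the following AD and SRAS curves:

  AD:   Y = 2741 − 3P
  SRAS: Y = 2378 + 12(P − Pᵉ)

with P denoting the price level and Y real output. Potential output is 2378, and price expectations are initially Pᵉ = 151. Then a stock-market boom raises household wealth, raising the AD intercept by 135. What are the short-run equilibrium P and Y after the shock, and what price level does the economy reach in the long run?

AD shifts right: new AD is Y = 2876 − 3P. With Pᵉ = 151, SRAS is Y = 566 + 12P.
Short run: 2876 − 3P = 566 + 12P gives 2310 = 15P, so P = 154 and Y = 2876 − 3·154 = 2414.
Y = 2414 is above potential 2378; expectations adjust and SRAS shifts left until Y = 2378.
Long run: on the new AD curve, 2378 = 2876 − 3P gives P = 166.

Short run: P = 154, Y = 2414. Long run: P = 166.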